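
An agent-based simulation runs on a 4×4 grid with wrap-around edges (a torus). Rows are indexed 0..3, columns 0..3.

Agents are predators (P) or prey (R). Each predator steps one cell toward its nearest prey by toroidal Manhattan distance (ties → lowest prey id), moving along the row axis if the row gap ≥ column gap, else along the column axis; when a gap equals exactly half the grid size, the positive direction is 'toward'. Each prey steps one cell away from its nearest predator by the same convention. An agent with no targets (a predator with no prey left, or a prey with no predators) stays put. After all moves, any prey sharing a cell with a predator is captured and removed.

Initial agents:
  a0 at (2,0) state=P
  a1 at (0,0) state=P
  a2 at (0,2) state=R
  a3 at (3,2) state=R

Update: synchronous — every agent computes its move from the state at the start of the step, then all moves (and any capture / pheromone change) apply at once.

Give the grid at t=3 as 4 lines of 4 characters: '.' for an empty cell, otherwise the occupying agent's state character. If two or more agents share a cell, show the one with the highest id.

.P..
.R..
....
....

t=1: a0@(2,1):P a1@(0,1):P a3@(3,1):R
t=2: a0@(3,1):P a1@(3,1):P a3@(0,1):R
t=3: a0@(0,1):P a1@(0,1):P a3@(1,1):R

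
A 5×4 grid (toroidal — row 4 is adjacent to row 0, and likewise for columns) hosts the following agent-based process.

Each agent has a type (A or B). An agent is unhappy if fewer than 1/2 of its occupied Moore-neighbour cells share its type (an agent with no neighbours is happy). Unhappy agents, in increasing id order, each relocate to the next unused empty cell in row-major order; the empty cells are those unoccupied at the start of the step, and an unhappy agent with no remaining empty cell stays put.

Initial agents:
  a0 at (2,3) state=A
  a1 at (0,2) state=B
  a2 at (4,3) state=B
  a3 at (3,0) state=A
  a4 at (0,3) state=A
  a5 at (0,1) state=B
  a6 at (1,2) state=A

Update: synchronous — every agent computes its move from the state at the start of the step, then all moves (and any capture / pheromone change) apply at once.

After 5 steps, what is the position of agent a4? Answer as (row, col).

(1, 3)

t=1: a0@(2,3):A a1@(0,2):B a2@(0,0):B a3@(3,0):A a4@(1,0):A a5@(0,1):B a6@(1,2):A
t=2: a0@(2,3):A a1@(0,2):B a2@(0,0):B a3@(3,0):A a4@(0,3):A a5@(0,1):B a6@(1,1):A
t=3: a0@(2,3):A a1@(1,0):B a2@(1,2):B a3@(3,0):A a4@(1,3):A a5@(0,1):B a6@(2,0):A
t=4: a0@(2,3):A a1@(0,0):B a2@(0,2):B a3@(3,0):A a4@(1,3):A a5@(0,1):B a6@(2,0):A
t=5: (unchanged — steady state)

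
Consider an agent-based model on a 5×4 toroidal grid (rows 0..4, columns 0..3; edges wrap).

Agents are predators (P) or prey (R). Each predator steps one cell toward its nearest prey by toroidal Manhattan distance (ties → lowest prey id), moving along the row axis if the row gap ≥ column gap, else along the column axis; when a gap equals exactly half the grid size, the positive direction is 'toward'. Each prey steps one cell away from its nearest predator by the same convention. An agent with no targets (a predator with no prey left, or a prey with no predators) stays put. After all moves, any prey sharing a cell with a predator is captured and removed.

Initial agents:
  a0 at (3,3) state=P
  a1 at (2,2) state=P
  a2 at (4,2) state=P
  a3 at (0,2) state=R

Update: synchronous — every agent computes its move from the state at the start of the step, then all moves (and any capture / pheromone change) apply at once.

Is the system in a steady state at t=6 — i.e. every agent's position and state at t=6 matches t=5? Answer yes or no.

t=1: a0@(4,3):P a1@(1,2):P a2@(0,2):P
t=2: (unchanged — steady state)

yes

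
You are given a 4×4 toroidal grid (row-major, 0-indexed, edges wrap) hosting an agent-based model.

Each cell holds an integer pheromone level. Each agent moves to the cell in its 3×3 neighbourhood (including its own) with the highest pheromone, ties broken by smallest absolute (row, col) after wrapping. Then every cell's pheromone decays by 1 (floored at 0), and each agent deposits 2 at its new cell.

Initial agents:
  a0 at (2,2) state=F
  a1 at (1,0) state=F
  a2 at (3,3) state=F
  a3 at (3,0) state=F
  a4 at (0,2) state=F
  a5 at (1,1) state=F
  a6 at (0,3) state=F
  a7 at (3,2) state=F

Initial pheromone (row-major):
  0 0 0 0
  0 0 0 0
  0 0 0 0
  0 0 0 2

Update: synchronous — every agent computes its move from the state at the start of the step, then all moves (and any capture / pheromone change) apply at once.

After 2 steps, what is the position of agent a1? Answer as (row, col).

(3, 3)

t=1: a0@(3,3) a1@(0,0) a2@(3,3) a3@(3,3) a4@(3,3) a5@(0,0) a6@(3,3) a7@(3,3) | pheromone: 4 0 0 0 / 0 0 0 0 / 0 0 0 0 / 0 0 0 13
t=2: a0@(3,3) a1@(3,3) a2@(3,3) a3@(3,3) a4@(3,3) a5@(3,3) a6@(3,3) a7@(3,3) | pheromone: 3 0 0 0 / 0 0 0 0 / 0 0 0 0 / 0 0 0 28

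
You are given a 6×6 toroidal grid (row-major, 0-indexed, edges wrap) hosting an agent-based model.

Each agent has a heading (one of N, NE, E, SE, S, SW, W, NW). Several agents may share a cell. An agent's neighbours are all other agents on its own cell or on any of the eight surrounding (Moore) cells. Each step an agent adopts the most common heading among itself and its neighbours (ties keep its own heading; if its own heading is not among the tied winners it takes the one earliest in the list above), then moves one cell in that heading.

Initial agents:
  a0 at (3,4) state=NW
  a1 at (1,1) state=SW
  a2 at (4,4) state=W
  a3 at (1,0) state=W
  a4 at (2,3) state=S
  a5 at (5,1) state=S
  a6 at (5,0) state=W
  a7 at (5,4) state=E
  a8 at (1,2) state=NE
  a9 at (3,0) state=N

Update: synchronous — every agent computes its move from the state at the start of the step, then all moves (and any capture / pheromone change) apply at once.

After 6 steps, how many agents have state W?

t=1: a0@(2,3):NW a1@(2,0):SW a2@(4,3):W a3@(1,5):W a4@(3,3):S a5@(0,1):S a6@(5,5):W a7@(5,5):E a8@(0,3):NE a9@(2,0):N
t=2: a0@(1,2):NW a1@(3,5):SW a2@(4,2):W a3@(1,4):W a4@(4,3):S a5@(1,1):S a6@(5,4):W a7@(5,0):E a8@(5,4):NE a9@(1,0):N
t=3: a0@(0,1):NW a1@(4,4):SW a2@(4,1):W a3@(1,3):W a4@(4,2):W a5@(2,1):S a6@(5,3):W a7@(5,1):E a8@(4,5):NE a9@(0,0):N
t=4: a0@(5,0):NW a1@(5,3):SW a2@(4,0):W a3@(1,2):W a4@(4,1):W a5@(3,1):S a6@(5,2):W a7@(5,0):W a8@(3,0):NE a9@(5,0):N
t=5: a0@(5,5):W a1@(0,2):SW a2@(4,5):W a3@(1,1):W a4@(4,0):W a5@(3,0):W a6@(5,1):W a7@(5,5):W a8@(3,5):W a9@(5,5):W
t=6: a0@(5,4):W a1@(0,1):W a2@(4,4):W a3@(1,0):W a4@(4,5):W a5@(3,5):W a6@(5,0):W a7@(5,4):W a8@(3,4):W a9@(5,4):W

10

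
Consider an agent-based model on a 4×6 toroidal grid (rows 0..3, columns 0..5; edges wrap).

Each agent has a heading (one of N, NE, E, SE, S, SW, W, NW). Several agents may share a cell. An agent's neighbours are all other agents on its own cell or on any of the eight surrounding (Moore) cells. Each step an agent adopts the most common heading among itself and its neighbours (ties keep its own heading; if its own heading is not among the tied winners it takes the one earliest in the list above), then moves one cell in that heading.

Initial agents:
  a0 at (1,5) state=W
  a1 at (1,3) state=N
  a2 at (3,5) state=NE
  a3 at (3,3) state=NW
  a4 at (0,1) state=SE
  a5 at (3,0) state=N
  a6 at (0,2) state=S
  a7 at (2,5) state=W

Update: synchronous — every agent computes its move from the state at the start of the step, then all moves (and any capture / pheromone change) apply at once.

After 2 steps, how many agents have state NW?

1

t=1: a0@(1,4):W a1@(0,3):N a2@(2,0):NE a3@(2,2):NW a4@(1,2):SE a5@(2,0):N a6@(1,2):S a7@(2,4):W
t=2: a0@(1,3):W a1@(3,3):N a2@(1,1):NE a3@(1,1):NW a4@(2,3):SE a5@(1,0):N a6@(2,2):S a7@(2,3):W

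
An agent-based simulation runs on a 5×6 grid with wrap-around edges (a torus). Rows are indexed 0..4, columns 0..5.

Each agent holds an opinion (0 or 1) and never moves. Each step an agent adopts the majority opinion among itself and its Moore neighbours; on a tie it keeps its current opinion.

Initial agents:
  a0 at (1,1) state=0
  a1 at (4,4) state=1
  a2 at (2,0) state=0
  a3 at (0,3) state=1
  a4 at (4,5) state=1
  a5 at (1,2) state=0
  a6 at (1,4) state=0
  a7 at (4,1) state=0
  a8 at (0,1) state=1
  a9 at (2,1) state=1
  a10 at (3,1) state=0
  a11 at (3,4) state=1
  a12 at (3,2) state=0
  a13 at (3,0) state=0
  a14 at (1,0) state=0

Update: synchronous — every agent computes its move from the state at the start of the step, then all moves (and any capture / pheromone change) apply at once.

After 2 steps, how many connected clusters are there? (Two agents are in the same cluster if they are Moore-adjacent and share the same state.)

3

t=1: a0@(1,1):0 a1@(4,4):1 a2@(2,0):0 a3@(0,3):1 a4@(4,5):1 a5@(1,2):1 a6@(1,4):0 a7@(4,1):0 a8@(0,1):0 a9@(2,1):0 a10@(3,1):0 a11@(3,4):1 a12@(3,2):0 a13@(3,0):0 a14@(1,0):0
t=2: a0@(1,1):0 a1@(4,4):1 a2@(2,0):0 a3@(0,3):1 a4@(4,5):1 a5@(1,2):0 a6@(1,4):0 a7@(4,1):0 a8@(0,1):0 a9@(2,1):0 a10@(3,1):0 a11@(3,4):1 a12@(3,2):0 a13@(3,0):0 a14@(1,0):0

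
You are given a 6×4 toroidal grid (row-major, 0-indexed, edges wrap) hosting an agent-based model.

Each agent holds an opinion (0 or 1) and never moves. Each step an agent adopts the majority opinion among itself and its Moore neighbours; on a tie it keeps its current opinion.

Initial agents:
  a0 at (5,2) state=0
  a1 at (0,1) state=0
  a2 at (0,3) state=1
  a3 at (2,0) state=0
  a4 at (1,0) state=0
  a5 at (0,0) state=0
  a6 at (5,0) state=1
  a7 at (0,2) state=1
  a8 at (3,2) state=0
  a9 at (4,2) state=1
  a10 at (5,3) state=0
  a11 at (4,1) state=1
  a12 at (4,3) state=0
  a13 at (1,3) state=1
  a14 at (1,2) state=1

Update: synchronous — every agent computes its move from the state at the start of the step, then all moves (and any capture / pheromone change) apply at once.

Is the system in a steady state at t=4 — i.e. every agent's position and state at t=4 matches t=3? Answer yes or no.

no

t=1: a0@(5,2):0 a1@(0,1):0 a2@(0,3):1 a3@(2,0):0 a4@(1,0):0 a5@(0,0):0 a6@(5,0):0 a7@(0,2):1 a8@(3,2):0 a9@(4,2):0 a10@(5,3):0 a11@(4,1):1 a12@(4,3):0 a13@(1,3):1 a14@(1,2):1
t=2: a0@(5,2):0 a1@(0,1):0 a2@(0,3):0 a3@(2,0):0 a4@(1,0):0 a5@(0,0):0 a6@(5,0):0 a7@(0,2):1 a8@(3,2):0 a9@(4,2):0 a10@(5,3):0 a11@(4,1):0 a12@(4,3):0 a13@(1,3):1 a14@(1,2):1
t=3: a0@(5,2):0 a1@(0,1):0 a2@(0,3):0 a3@(2,0):0 a4@(1,0):0 a5@(0,0):0 a6@(5,0):0 a7@(0,2):0 a8@(3,2):0 a9@(4,2):0 a10@(5,3):0 a11@(4,1):0 a12@(4,3):0 a13@(1,3):0 a14@(1,2):1
t=4: a0@(5,2):0 a1@(0,1):0 a2@(0,3):0 a3@(2,0):0 a4@(1,0):0 a5@(0,0):0 a6@(5,0):0 a7@(0,2):0 a8@(3,2):0 a9@(4,2):0 a10@(5,3):0 a11@(4,1):0 a12@(4,3):0 a13@(1,3):0 a14@(1,2):0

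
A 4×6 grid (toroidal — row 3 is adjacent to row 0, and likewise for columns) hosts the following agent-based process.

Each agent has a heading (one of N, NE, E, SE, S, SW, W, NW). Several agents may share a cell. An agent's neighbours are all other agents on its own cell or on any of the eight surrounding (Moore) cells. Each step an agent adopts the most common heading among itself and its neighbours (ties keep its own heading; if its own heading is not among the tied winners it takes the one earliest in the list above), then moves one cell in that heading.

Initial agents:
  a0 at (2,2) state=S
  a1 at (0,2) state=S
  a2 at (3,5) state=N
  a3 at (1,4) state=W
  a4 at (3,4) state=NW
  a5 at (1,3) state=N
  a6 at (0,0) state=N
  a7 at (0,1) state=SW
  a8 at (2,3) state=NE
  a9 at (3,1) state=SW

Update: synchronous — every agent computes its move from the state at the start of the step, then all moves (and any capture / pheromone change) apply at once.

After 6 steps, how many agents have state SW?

8

t=1: a0@(3,2):S a1@(1,1):SW a2@(2,5):N a3@(1,3):W a4@(2,3):NW a5@(2,3):S a6@(3,0):N a7@(1,0):SW a8@(1,4):NE a9@(0,0):SW
t=2: a0@(0,2):S a1@(2,0):SW a2@(1,5):N a3@(1,2):W a4@(3,3):S a5@(3,3):S a6@(2,0):N a7@(2,5):SW a8@(0,5):NE a9@(1,5):SW
t=3: a0@(1,2):S a1@(3,5):SW a2@(2,4):SW a3@(1,1):W a4@(0,3):S a5@(0,3):S a6@(3,5):SW a7@(3,4):SW a8@(3,0):NE a9@(2,4):SW
t=4: a0@(2,2):S a1@(0,4):SW a2@(3,3):SW a3@(1,0):W a4@(1,3):S a5@(1,3):S a6@(0,4):SW a7@(0,3):SW a8@(0,5):SW a9@(3,3):SW
t=5: a0@(3,2):S a1@(1,3):SW a2@(0,2):SW a3@(1,5):W a4@(2,3):S a5@(2,3):S a6@(1,3):SW a7@(1,2):SW a8@(1,4):SW a9@(0,2):SW
t=6: a0@(0,2):S a1@(2,2):SW a2@(1,1):SW a3@(1,4):W a4@(3,2):SW a5@(3,2):SW a6@(2,2):SW a7@(2,1):SW a8@(2,3):SW a9@(1,1):SW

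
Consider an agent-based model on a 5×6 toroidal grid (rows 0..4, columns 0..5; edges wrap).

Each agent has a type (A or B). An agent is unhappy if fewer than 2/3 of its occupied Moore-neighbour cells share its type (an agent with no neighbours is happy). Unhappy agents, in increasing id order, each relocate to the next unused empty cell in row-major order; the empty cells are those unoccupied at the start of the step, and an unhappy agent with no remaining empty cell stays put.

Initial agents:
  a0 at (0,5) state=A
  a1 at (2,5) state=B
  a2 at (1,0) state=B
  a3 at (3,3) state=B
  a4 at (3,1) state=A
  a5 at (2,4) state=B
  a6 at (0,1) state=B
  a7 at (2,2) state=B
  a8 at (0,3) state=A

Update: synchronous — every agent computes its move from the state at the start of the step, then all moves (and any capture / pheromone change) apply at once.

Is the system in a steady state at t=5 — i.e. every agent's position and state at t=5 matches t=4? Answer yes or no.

t=1: a0@(0,0):A a1@(2,5):B a2@(1,0):B a3@(3,3):B a4@(0,2):A a5@(2,4):B a6@(0,1):B a7@(0,4):B a8@(0,3):A
t=2: a0@(0,5):A a1@(2,5):B a2@(1,0):B a3@(3,3):B a4@(1,1):A a5@(2,4):B a6@(1,2):B a7@(1,3):B a8@(1,4):A
t=3: a0@(0,0):A a1@(2,5):B a2@(0,1):B a3@(3,3):B a4@(0,2):A a5@(2,4):B a6@(0,3):B a7@(1,3):B a8@(0,4):A
t=4: a0@(0,5):A a1@(2,5):B a2@(1,0):B a3@(3,3):B a4@(1,1):A a5@(2,4):B a6@(1,2):B a7@(1,4):B a8@(1,5):A
t=5: a0@(0,0):A a1@(2,5):B a2@(0,1):B a3@(3,3):B a4@(0,2):A a5@(2,4):B a6@(0,3):B a7@(0,4):B a8@(1,3):A

no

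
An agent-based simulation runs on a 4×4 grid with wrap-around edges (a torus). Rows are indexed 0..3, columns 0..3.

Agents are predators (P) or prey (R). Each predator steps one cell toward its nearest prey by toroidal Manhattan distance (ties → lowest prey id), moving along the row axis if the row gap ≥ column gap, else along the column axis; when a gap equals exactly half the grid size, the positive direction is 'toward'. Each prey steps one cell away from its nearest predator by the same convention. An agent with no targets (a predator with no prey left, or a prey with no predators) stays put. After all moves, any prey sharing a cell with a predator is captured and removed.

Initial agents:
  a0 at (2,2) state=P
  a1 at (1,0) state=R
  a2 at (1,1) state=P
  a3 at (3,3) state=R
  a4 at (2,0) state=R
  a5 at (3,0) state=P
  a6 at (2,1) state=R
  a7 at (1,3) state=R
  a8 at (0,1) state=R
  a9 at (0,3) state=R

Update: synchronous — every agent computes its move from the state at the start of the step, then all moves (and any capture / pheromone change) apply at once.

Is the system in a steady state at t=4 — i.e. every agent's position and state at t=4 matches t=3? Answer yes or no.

t=1: a0@(2,1):P a1@(1,3):R a2@(1,0):P a3@(3,2):R a5@(3,3):P a6@(2,0):R a7@(0,3):R a8@(3,1):R a9@(1,3):R
t=2: a0@(2,0):P a1@(1,2):R a2@(1,3):P a3@(3,1):R a5@(3,2):P a6@(2,3):R a8@(0,1):R a9@(1,2):R
t=3: a0@(2,3):P a1@(1,1):R a2@(1,2):P a3@(3,0):R a5@(3,1):P a6@(2,2):R a8@(1,1):R a9@(1,1):R
t=4: a0@(2,2):P a1@(1,0):R a2@(1,1):P a3@(3,3):R a5@(3,0):P a6@(2,1):R a8@(1,0):R a9@(1,0):R

no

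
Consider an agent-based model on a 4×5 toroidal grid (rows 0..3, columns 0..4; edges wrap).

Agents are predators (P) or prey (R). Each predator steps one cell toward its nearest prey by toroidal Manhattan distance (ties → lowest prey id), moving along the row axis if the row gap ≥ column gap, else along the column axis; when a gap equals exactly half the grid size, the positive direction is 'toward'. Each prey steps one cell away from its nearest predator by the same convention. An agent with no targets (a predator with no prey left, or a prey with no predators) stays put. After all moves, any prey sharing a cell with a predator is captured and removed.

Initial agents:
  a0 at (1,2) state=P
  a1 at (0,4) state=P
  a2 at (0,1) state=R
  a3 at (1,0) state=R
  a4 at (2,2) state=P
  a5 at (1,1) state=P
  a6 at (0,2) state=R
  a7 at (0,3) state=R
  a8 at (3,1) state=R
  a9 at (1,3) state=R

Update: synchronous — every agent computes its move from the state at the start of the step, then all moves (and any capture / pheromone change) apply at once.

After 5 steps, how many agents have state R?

0

t=1: a0@(0,2):P a1@(0,3):P a2@(3,1):R a3@(1,4):R a4@(3,2):P a5@(0,1):P a9@(1,4):R
t=2: a0@(3,2):P a1@(1,3):P a2@(3,0):R a3@(2,4):R a4@(3,1):P a5@(3,1):P a9@(2,4):R
t=3: a0@(3,1):P a1@(2,3):P a2@(3,4):R a3@(3,4):R a4@(3,0):P a5@(3,0):P a9@(3,4):R
t=4: a0@(3,0):P a1@(3,3):P a4@(3,4):P a5@(3,4):P
t=5: (unchanged — steady state)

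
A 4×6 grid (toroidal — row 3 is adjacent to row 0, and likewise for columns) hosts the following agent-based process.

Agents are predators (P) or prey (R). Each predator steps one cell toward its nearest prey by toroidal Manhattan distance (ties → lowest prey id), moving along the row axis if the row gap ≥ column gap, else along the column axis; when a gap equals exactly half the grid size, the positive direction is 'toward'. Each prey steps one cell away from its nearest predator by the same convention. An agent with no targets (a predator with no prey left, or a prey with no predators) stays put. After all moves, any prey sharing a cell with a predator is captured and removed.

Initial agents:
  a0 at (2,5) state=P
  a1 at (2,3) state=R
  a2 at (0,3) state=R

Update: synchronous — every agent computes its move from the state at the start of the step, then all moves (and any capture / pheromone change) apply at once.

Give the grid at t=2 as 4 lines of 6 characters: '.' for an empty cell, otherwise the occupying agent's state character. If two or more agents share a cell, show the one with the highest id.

t=1: a0@(2,4):P a1@(2,2):R a2@(3,3):R
t=2: a0@(2,3):P a1@(2,1):R a2@(0,3):R

...R..
......
.R.P..
......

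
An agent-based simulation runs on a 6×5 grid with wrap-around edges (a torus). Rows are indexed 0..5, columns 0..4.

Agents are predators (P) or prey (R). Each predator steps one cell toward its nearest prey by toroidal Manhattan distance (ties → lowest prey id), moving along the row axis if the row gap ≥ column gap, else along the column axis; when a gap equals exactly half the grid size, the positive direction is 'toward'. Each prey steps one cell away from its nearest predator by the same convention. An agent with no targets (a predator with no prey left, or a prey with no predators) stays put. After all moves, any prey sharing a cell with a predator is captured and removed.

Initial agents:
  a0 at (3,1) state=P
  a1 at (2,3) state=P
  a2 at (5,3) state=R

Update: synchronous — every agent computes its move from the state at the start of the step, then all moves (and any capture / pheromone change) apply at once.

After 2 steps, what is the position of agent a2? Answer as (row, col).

(5, 3)

t=1: a0@(4,1):P a1@(3,3):P a2@(4,3):R
t=2: a0@(4,2):P a1@(4,3):P a2@(5,3):R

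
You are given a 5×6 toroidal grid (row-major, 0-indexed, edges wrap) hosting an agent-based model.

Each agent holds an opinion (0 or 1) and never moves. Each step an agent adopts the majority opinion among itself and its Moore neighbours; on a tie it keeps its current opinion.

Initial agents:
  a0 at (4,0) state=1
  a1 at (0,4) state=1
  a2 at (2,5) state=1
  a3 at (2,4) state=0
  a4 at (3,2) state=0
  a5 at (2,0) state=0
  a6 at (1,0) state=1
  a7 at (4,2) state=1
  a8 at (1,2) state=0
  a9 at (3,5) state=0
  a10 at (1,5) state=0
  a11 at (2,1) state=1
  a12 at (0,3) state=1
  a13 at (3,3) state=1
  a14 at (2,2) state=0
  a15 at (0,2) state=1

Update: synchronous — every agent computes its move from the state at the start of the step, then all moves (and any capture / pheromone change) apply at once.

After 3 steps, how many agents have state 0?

t=1: a0@(4,0):1 a1@(0,4):1 a2@(2,5):0 a3@(2,4):0 a4@(3,2):1 a5@(2,0):0 a6@(1,0):1 a7@(4,2):1 a8@(1,2):1 a9@(3,5):0 a10@(1,5):0 a11@(2,1):0 a12@(0,3):1 a13@(3,3):0 a14@(2,2):0 a15@(0,2):1
t=2: a0@(4,0):1 a1@(0,4):1 a2@(2,5):0 a3@(2,4):0 a4@(3,2):0 a5@(2,0):0 a6@(1,0):0 a7@(4,2):1 a8@(1,2):1 a9@(3,5):0 a10@(1,5):0 a11@(2,1):0 a12@(0,3):1 a13@(3,3):0 a14@(2,2):0 a15@(0,2):1
t=3: (unchanged — steady state)

10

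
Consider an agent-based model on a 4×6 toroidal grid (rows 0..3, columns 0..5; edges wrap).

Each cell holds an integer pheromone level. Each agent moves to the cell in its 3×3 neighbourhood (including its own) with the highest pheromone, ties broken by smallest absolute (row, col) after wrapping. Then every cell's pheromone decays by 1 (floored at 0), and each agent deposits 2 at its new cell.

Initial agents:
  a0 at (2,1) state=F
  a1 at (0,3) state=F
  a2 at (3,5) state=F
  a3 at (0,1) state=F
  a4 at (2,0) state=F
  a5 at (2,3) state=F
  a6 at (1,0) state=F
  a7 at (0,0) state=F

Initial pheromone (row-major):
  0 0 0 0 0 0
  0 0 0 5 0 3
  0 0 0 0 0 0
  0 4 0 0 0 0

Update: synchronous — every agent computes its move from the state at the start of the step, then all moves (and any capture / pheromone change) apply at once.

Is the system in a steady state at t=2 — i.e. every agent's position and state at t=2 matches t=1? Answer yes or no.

t=1: a0@(3,1) a1@(1,3) a2@(0,0) a3@(3,1) a4@(3,1) a5@(1,3) a6@(1,5) a7@(3,1) | pheromone: 2 0 0 0 0 0 / 0 0 0 8 0 4 / 0 0 0 0 0 0 / 0 11 0 0 0 0
t=2: a0@(3,1) a1@(1,3) a2@(3,1) a3@(3,1) a4@(3,1) a5@(1,3) a6@(1,5) a7@(3,1) | pheromone: 1 0 0 0 0 0 / 0 0 0 11 0 5 / 0 0 0 0 0 0 / 0 20 0 0 0 0

no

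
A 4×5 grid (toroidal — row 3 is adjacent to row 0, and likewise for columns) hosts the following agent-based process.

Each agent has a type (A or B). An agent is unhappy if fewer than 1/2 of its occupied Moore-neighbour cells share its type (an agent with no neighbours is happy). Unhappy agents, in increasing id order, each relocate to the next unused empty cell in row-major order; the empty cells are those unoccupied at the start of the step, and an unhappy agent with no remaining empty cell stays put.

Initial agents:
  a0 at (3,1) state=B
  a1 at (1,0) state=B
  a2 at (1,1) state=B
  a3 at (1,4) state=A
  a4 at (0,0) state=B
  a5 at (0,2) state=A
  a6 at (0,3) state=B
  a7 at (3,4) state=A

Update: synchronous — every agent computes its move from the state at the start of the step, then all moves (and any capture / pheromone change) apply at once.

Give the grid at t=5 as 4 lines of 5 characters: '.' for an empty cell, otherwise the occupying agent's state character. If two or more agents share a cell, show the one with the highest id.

t=1: a0@(3,1):B a1@(1,0):B a2@(1,1):B a3@(0,1):A a4@(0,0):B a5@(0,4):A a6@(1,2):B a7@(1,3):A
t=2: a0@(3,1):B a1@(1,0):B a2@(1,1):B a3@(0,2):A a4@(0,0):B a5@(0,3):A a6@(1,4):B a7@(1,3):A
t=3: (unchanged — steady state)

B.AA.
BB.AB
.....
.B...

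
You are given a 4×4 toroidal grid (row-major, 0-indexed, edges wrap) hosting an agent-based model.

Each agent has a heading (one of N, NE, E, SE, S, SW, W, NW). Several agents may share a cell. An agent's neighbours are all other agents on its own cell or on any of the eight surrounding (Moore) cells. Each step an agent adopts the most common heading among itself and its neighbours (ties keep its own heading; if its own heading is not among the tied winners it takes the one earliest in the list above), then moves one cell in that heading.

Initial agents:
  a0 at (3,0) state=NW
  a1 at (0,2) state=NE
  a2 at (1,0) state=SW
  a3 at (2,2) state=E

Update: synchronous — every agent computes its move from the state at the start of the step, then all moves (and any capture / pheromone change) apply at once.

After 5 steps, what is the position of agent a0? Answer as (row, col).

t=1: a0@(2,3):NW a1@(3,3):NE a2@(2,3):SW a3@(2,3):E
t=2: a0@(1,2):NW a1@(2,0):NE a2@(3,2):SW a3@(2,0):E
t=3: a0@(0,1):NW a1@(1,1):NE a2@(0,1):SW a3@(2,1):E
t=4: a0@(3,0):NW a1@(0,2):NE a2@(1,0):SW a3@(2,2):E
t=5: a0@(2,3):NW a1@(3,3):NE a2@(2,3):SW a3@(2,3):E

(2, 3)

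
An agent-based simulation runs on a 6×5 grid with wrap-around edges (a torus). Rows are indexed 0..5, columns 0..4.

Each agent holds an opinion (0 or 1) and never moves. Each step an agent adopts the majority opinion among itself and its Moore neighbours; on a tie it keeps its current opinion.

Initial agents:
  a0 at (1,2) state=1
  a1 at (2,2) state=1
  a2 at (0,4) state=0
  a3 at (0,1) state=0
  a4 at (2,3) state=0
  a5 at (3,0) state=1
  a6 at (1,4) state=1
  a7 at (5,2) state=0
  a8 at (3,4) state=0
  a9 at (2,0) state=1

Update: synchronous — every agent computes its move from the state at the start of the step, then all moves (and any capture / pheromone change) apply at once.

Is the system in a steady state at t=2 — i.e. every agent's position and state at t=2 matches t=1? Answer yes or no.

no

t=1: a0@(1,2):1 a1@(2,2):1 a2@(0,4):0 a3@(0,1):0 a4@(2,3):1 a5@(3,0):1 a6@(1,4):1 a7@(5,2):0 a8@(3,4):0 a9@(2,0):1
t=2: a0@(1,2):1 a1@(2,2):1 a2@(0,4):0 a3@(0,1):0 a4@(2,3):1 a5@(3,0):1 a6@(1,4):1 a7@(5,2):0 a8@(3,4):1 a9@(2,0):1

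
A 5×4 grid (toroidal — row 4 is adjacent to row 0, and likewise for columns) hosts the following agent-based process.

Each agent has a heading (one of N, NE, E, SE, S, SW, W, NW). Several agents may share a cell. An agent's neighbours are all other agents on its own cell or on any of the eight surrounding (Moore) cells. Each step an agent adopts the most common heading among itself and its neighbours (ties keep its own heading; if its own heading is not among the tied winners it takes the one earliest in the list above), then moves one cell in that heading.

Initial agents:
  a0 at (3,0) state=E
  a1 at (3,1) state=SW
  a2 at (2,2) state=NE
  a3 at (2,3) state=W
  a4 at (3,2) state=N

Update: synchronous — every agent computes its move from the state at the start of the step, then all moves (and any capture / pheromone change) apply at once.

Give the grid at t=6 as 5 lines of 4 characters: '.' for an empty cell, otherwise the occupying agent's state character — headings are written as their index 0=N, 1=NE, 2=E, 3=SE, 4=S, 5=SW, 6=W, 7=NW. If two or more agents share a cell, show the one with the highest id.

....
1...
.60.
..2.
...5

t=1: a0@(3,1):E a1@(4,0):SW a2@(1,3):NE a3@(2,2):W a4@(2,2):N
t=2: a0@(3,2):E a1@(0,3):SW a2@(0,0):NE a3@(2,1):W a4@(1,2):N
t=3: a0@(3,3):E a1@(1,2):SW a2@(4,1):NE a3@(2,0):W a4@(0,2):N
t=4: a0@(3,0):E a1@(2,1):SW a2@(3,2):NE a3@(2,3):W a4@(4,2):N
t=5: a0@(3,1):E a1@(3,0):SW a2@(2,3):NE a3@(2,2):W a4@(3,2):N
t=6: a0@(3,2):E a1@(4,3):SW a2@(1,0):NE a3@(2,1):W a4@(2,2):N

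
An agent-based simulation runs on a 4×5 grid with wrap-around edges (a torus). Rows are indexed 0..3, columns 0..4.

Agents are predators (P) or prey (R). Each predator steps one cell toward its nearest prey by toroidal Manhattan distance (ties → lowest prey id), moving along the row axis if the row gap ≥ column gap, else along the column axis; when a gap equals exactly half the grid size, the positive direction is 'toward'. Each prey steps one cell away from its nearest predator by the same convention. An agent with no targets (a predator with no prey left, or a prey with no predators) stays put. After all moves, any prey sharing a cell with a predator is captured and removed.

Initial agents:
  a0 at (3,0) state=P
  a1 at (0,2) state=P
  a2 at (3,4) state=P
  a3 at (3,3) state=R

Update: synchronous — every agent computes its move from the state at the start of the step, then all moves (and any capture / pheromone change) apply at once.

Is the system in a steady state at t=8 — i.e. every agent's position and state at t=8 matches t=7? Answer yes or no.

yes

t=1: a0@(3,4):P a1@(3,2):P a2@(3,3):P
t=2: (unchanged — steady state)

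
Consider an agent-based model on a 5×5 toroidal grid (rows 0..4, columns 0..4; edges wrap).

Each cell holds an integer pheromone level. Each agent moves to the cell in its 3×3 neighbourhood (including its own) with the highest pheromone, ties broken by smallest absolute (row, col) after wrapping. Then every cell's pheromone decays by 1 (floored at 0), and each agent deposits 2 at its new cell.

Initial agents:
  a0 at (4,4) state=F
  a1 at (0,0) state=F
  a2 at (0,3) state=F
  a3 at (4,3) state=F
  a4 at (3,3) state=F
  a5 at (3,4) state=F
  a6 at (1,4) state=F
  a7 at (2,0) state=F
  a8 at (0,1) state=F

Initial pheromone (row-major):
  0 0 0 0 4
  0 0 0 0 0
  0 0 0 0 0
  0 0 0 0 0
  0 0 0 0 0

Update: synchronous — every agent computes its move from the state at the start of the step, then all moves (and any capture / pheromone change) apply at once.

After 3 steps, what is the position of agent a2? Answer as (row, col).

(0, 4)

t=1: a0@(0,4) a1@(0,4) a2@(0,4) a3@(0,4) a4@(2,2) a5@(2,0) a6@(0,4) a7@(1,0) a8@(0,0) | pheromone: 2 0 0 0 13 / 2 0 0 0 0 / 2 0 2 0 0 / 0 0 0 0 0 / 0 0 0 0 0
t=2: a0@(0,4) a1@(0,4) a2@(0,4) a3@(0,4) a4@(2,2) a5@(1,0) a6@(0,4) a7@(0,4) a8@(0,4) | pheromone: 1 0 0 0 26 / 3 0 0 0 0 / 1 0 3 0 0 / 0 0 0 0 0 / 0 0 0 0 0
t=3: a0@(0,4) a1@(0,4) a2@(0,4) a3@(0,4) a4@(2,2) a5@(0,4) a6@(0,4) a7@(0,4) a8@(0,4) | pheromone: 0 0 0 0 41 / 2 0 0 0 0 / 0 0 4 0 0 / 0 0 0 0 0 / 0 0 0 0 0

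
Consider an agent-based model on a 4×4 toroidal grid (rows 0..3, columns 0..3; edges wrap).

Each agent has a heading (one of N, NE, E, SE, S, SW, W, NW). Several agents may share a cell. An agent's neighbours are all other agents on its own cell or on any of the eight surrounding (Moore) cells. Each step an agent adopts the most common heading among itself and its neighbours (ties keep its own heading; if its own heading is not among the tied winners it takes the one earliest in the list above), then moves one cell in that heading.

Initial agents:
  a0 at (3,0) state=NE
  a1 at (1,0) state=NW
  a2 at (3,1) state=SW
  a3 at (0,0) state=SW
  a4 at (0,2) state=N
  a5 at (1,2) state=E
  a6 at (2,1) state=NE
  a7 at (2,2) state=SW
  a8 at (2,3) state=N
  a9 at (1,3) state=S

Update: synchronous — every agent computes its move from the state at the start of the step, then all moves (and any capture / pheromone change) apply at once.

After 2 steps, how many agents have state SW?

t=1: a0@(2,1):NE a1@(0,3):NW a2@(0,0):SW a3@(1,3):SW a4@(3,2):N a5@(0,2):N a6@(1,2):NE a7@(3,1):SW a8@(1,3):N a9@(0,3):N
t=2: a0@(1,2):NE a1@(3,3):N a2@(1,3):SW a3@(0,3):N a4@(2,2):N a5@(3,2):N a6@(0,2):N a7@(0,0):SW a8@(0,3):N a9@(3,3):N

2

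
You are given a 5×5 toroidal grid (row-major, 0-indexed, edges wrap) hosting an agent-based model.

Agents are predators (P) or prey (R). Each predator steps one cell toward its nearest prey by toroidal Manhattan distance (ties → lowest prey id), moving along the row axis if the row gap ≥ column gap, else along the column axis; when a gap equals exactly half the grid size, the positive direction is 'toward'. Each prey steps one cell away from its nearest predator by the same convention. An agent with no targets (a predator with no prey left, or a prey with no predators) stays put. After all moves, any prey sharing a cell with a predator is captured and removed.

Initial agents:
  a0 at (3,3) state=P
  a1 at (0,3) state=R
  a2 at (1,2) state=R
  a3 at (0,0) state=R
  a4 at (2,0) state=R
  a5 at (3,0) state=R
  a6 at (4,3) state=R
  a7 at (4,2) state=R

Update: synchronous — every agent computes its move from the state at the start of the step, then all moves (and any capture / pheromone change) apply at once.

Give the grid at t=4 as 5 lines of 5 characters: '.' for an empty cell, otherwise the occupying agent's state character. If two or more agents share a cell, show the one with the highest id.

.....
.R...
.R.P.
..RR.
R..R.

t=1: a0@(4,3):P a1@(1,3):R a2@(0,2):R a3@(1,0):R a4@(2,1):R a5@(3,1):R a6@(0,3):R a7@(0,2):R
t=2: a0@(0,3):P a1@(2,3):R a2@(1,2):R a3@(2,0):R a4@(1,1):R a5@(3,0):R a6@(1,3):R a7@(1,2):R
t=3: a0@(1,3):P a1@(3,3):R a2@(2,2):R a3@(3,0):R a4@(1,0):R a5@(2,0):R a6@(2,3):R a7@(2,2):R
t=4: a0@(2,3):P a1@(4,3):R a2@(3,2):R a3@(4,0):R a4@(1,1):R a5@(2,1):R a6@(3,3):R a7@(3,2):R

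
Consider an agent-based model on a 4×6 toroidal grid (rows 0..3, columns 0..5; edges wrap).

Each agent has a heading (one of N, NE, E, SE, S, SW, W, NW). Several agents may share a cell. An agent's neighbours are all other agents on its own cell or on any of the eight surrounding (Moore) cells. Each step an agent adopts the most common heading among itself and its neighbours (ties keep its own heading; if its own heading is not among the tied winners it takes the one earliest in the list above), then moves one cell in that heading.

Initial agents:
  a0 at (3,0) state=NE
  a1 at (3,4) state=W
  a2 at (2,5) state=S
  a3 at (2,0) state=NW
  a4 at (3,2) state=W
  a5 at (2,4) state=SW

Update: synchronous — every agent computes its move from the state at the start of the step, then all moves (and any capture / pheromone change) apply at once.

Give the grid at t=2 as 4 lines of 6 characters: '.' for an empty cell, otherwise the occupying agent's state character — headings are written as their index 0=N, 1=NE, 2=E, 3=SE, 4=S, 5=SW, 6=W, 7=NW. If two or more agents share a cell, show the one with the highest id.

t=1: a0@(2,1):NE a1@(3,3):W a2@(3,5):S a3@(1,5):NW a4@(3,1):W a5@(3,3):SW
t=2: a0@(1,2):NE a1@(3,2):W a2@(0,5):S a3@(0,4):NW a4@(3,0):W a5@(0,2):SW

..5.74
..1...
......
6.6...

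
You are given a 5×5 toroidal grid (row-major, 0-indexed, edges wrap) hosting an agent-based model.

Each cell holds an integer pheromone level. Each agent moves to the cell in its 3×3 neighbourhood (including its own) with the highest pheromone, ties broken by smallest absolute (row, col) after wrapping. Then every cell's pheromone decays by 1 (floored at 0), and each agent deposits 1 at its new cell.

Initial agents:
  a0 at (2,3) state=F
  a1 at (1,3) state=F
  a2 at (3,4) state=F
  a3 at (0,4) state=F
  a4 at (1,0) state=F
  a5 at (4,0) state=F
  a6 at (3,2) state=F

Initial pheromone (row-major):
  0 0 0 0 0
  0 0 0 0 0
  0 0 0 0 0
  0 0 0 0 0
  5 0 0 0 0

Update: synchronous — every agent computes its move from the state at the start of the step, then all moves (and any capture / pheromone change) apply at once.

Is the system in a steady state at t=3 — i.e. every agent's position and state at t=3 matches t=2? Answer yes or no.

t=1: a0@(1,2) a1@(0,2) a2@(4,0) a3@(4,0) a4@(0,0) a5@(4,0) a6@(2,1) | pheromone: 1 0 1 0 0 / 0 0 1 0 0 / 0 1 0 0 0 / 0 0 0 0 0 / 7 0 0 0 0
t=2: a0@(0,2) a1@(0,2) a2@(4,0) a3@(4,0) a4@(4,0) a5@(4,0) a6@(1,2) | pheromone: 0 0 2 0 0 / 0 0 1 0 0 / 0 0 0 0 0 / 0 0 0 0 0 / 10 0 0 0 0
t=3: a0@(0,2) a1@(0,2) a2@(4,0) a3@(4,0) a4@(4,0) a5@(4,0) a6@(0,2) | pheromone: 0 0 4 0 0 / 0 0 0 0 0 / 0 0 0 0 0 / 0 0 0 0 0 / 13 0 0 0 0

no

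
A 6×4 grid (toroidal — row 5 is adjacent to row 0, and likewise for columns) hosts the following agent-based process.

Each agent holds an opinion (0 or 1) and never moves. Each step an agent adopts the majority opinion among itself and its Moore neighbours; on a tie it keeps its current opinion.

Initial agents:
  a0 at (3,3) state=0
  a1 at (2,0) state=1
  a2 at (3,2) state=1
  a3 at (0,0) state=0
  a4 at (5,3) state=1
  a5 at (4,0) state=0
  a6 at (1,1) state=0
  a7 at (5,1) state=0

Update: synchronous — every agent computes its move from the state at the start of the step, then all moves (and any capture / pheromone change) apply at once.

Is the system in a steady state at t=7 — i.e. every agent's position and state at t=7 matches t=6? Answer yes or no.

t=1: a0@(3,3):0 a1@(2,0):0 a2@(3,2):1 a3@(0,0):0 a4@(5,3):0 a5@(4,0):0 a6@(1,1):0 a7@(5,1):0
t=2: (unchanged — steady state)

yes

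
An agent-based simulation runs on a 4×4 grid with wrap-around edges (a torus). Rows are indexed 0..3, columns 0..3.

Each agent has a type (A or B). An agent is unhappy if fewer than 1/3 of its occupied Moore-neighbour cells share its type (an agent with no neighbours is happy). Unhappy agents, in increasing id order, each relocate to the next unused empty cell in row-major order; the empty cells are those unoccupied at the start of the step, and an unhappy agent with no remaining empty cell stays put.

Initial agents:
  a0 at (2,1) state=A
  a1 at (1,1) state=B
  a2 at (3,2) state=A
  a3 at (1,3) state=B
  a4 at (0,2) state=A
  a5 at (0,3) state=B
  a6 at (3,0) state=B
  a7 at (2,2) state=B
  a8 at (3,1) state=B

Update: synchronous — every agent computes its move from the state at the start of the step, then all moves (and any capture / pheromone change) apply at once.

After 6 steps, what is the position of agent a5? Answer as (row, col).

t=1: a0@(0,0):A a1@(1,1):B a2@(3,2):A a3@(1,3):B a4@(0,1):A a5@(0,3):B a6@(3,0):B a7@(2,2):B a8@(3,1):B
t=2: a0@(0,2):A a1@(1,1):B a2@(1,0):A a3@(1,3):B a4@(0,1):A a5@(0,3):B a6@(3,0):B a7@(2,2):B a8@(3,1):B
t=3: a0@(0,0):A a1@(1,2):B a2@(2,0):A a3@(1,3):B a4@(0,1):A a5@(0,3):B a6@(3,0):B a7@(2,2):B a8@(3,1):B
t=4: a0@(0,2):A a1@(1,2):B a2@(1,0):A a3@(1,3):B a4@(1,1):A a5@(0,3):B a6@(3,0):B a7@(2,2):B a8@(3,1):B
t=5: a0@(0,0):A a1@(1,2):B a2@(1,0):A a3@(1,3):B a4@(1,1):A a5@(0,3):B a6@(3,0):B a7@(2,2):B a8@(3,1):B
t=6: (unchanged — steady state)

(0, 3)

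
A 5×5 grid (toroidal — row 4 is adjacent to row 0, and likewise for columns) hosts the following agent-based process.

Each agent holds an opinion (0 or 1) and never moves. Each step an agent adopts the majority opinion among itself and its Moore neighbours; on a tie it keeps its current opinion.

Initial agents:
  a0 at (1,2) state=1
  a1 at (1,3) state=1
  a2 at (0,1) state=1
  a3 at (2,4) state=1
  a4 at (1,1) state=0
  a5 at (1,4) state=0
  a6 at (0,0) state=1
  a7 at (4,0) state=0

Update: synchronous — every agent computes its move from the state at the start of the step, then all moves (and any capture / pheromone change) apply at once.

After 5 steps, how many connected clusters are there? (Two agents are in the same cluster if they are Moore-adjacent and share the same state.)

1

t=1: a0@(1,2):1 a1@(1,3):1 a2@(0,1):1 a3@(2,4):1 a4@(1,1):1 a5@(1,4):1 a6@(0,0):0 a7@(4,0):1
t=2: a0@(1,2):1 a1@(1,3):1 a2@(0,1):1 a3@(2,4):1 a4@(1,1):1 a5@(1,4):1 a6@(0,0):1 a7@(4,0):1
t=3: (unchanged — steady state)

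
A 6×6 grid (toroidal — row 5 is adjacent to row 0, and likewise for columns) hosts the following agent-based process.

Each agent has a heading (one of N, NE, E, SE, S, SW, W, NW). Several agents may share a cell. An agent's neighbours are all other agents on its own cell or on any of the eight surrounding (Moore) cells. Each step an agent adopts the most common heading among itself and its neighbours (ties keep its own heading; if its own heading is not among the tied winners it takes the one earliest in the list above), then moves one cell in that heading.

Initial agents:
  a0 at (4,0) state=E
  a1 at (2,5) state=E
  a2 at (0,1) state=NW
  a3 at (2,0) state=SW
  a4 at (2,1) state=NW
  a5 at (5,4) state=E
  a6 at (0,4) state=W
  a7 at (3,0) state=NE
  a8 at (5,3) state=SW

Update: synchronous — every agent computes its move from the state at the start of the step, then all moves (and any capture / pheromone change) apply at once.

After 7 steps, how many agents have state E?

9

t=1: a0@(4,1):E a1@(2,0):E a2@(5,0):NW a3@(3,5):SW a4@(1,0):NW a5@(5,5):E a6@(0,3):W a7@(3,1):E a8@(0,2):SW
t=2: a0@(4,2):E a1@(2,1):E a2@(5,1):E a3@(4,4):SW a4@(0,5):NW a5@(5,0):E a6@(0,2):W a7@(3,2):E a8@(1,1):SW
t=3: a0@(4,3):E a1@(2,2):E a2@(5,2):E a3@(5,3):SW a4@(5,4):NW a5@(5,1):E a6@(0,1):W a7@(3,3):E a8@(2,0):SW
t=4: a0@(4,4):E a1@(2,3):E a2@(5,3):E a3@(5,4):E a4@(4,3):NW a5@(5,2):E a6@(0,2):E a7@(3,4):E a8@(3,5):SW
t=5: a0@(4,5):E a1@(2,4):E a2@(5,4):E a3@(5,5):E a4@(4,4):E a5@(5,3):E a6@(0,3):E a7@(3,5):E a8@(3,0):E
t=6: a0@(4,0):E a1@(2,5):E a2@(5,5):E a3@(5,0):E a4@(4,5):E a5@(5,4):E a6@(0,4):E a7@(3,0):E a8@(3,1):E
t=7: a0@(4,1):E a1@(2,0):E a2@(5,0):E a3@(5,1):E a4@(4,0):E a5@(5,5):E a6@(0,5):E a7@(3,1):E a8@(3,2):E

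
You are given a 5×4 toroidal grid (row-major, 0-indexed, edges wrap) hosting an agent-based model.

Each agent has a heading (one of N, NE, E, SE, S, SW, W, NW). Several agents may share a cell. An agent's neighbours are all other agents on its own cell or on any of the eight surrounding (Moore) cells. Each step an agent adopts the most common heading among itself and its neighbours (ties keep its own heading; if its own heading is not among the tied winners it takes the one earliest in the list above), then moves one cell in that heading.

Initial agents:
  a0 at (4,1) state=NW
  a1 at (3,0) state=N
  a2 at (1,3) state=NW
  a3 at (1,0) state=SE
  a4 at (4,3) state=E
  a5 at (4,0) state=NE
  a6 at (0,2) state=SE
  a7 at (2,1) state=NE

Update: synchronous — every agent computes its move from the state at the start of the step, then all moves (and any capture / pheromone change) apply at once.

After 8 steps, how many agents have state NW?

t=1: a0@(3,0):NW a1@(2,1):NE a2@(2,0):SE a3@(2,1):SE a4@(4,0):E a5@(3,1):NE a6@(4,1):NW a7@(1,2):NE
t=2: a0@(2,3):NW a1@(1,2):NE a2@(3,1):SE a3@(1,2):NE a4@(3,3):NW a5@(2,2):NE a6@(3,0):NW a7@(0,3):NE
t=3: a0@(1,2):NW a1@(0,3):NE a2@(4,2):SE a3@(0,3):NE a4@(2,2):NW a5@(1,3):NE a6@(2,3):NW a7@(4,0):NE
t=4: a0@(0,1):NW a1@(4,0):NE a2@(3,3):NE a3@(4,0):NE a4@(1,1):NW a5@(0,0):NE a6@(1,2):NW a7@(3,1):NE
t=5: a0@(4,0):NW a1@(3,1):NE a2@(2,0):NE a3@(3,1):NE a4@(0,0):NW a5@(4,1):NE a6@(0,1):NW a7@(2,2):NE
t=6: a0@(3,3):NW a1@(2,2):NE a2@(1,1):NE a3@(2,2):NE a4@(4,3):NW a5@(3,2):NE a6@(4,0):NW a7@(1,3):NE
t=7: a0@(2,2):NW a1@(1,3):NE a2@(0,2):NE a3@(1,3):NE a4@(3,2):NW a5@(2,3):NE a6@(3,3):NW a7@(0,0):NE
t=8: a0@(1,1):NW a1@(0,0):NE a2@(4,3):NE a3@(0,0):NE a4@(2,1):NW a5@(1,0):NE a6@(2,2):NW a7@(4,1):NE

3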